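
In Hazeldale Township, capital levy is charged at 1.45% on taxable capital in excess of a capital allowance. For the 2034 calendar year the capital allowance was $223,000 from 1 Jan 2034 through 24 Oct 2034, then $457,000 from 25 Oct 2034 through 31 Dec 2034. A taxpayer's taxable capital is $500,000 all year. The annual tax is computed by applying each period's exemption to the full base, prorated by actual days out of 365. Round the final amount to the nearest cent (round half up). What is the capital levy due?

1 Jan – 24 Oct 2034: 297 days, exemption $223,000 → ($500,000 − $223,000) × 1.45% × 297/365 = $3,268.2205
25 Oct – 31 Dec 2034: 68 days, exemption $457,000 → ($500,000 − $457,000) × 1.45% × 68/365 = $116.1589
Total = $3,384.3795

$3,384.38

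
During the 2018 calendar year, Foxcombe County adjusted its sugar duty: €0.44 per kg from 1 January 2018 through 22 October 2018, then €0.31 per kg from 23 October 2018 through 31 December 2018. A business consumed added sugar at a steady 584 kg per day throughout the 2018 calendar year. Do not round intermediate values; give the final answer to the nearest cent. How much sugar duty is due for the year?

€88,476.00

1 January – 22 October 2018: 295 days × 584 kg/day = 172,280 kg at €0.44/kg → €75,803.20
23 October – 31 December 2018: 70 days × 584 kg/day = 40,880 kg at €0.31/kg → €12,672.80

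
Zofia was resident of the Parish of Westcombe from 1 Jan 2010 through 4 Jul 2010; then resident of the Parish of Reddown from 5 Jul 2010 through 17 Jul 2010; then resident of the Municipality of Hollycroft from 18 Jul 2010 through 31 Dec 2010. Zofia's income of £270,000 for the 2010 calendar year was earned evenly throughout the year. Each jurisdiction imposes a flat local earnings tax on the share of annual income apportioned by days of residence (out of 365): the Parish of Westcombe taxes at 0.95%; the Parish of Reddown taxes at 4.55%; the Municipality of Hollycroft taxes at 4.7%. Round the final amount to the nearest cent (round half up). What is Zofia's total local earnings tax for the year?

The Parish of Westcombe, 1 Jan – 4 Jul 2010: 185 days → £270,000 × 0.95% × 185/365 = £1,300.0685
The Parish of Reddown, 5 Jul – 17 Jul 2010: 13 days → £270,000 × 4.55% × 13/365 = £437.5479
The Municipality of Hollycroft, 18 Jul – 31 Dec 2010: 167 days → £270,000 × 4.7% × 167/365 = £5,806.1096
Total = £7,543.7260

£7,543.73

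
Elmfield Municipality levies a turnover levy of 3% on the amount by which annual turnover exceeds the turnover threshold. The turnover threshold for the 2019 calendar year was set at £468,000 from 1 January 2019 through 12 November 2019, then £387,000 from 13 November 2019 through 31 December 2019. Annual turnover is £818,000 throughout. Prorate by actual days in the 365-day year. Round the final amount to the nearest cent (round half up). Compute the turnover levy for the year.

1 January – 12 November 2019: 316 days, exemption £468,000 → (£818,000 − £468,000) × 3% × 316/365 = £9,090.4110
13 November – 31 December 2019: 49 days, exemption £387,000 → (£818,000 − £387,000) × 3% × 49/365 = £1,735.8082
Total = £10,826.2192

£10,826.22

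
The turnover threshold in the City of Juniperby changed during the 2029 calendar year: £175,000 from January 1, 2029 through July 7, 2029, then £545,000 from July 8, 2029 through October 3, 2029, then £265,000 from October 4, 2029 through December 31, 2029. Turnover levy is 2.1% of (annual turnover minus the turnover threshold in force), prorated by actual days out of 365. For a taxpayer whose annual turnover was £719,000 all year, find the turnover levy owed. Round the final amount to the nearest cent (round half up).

£9,089.84

January 1 – July 7, 2029: 188 days, exemption £175,000 → (£719,000 − £175,000) × 2.1% × 188/365 = £5,884.1425
July 8 – October 3, 2029: 88 days, exemption £545,000 → (£719,000 − £545,000) × 2.1% × 88/365 = £880.9644
October 4 – December 31, 2029: 89 days, exemption £265,000 → (£719,000 − £265,000) × 2.1% × 89/365 = £2,324.7288
Total = £9,089.8356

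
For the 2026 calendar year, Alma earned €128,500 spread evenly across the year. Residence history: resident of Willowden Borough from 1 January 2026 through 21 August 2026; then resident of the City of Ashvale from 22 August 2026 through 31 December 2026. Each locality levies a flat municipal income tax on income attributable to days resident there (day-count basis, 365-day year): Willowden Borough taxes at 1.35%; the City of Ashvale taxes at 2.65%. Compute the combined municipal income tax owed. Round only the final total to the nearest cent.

€2,338.88

Willowden Borough, 1 January – 21 August 2026: 233 days → €128,500 × 1.35% × 233/365 = €1,107.3884
The City of Ashvale, 22 August – 31 December 2026: 132 days → €128,500 × 2.65% × 132/365 = €1,231.4877
Total = €2,338.8760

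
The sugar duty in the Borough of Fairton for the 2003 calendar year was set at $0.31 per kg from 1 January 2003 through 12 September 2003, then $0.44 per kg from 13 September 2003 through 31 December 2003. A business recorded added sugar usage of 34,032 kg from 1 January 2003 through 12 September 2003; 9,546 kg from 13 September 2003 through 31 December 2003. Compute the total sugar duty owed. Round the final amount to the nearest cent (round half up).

1 January – 12 September 2003: 34,032 kg at $0.31/kg → $10,549.92
13 September – 31 December 2003: 9,546 kg at $0.44/kg → $4,200.24

$14,750.16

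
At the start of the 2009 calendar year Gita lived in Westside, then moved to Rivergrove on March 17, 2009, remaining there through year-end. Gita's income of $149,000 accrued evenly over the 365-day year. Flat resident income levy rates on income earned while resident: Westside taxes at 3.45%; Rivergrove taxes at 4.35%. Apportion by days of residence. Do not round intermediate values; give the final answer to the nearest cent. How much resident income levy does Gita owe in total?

$6,205.95

Westside, January 1 – March 16, 2009: 75 days → $149,000 × 3.45% × 75/365 = $1,056.2671
Rivergrove, March 17 – December 31, 2009: 290 days → $149,000 × 4.35% × 290/365 = $5,149.6849
Total = $6,205.9521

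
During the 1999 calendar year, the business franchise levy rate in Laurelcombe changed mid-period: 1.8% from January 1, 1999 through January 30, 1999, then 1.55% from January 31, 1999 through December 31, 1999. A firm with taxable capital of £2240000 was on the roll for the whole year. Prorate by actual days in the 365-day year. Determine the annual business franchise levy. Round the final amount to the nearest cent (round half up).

£35180.27

January 1 – January 30, 1999: 30 days at 1.8% → £2240000 × 1.8% × 30/365 = £3313.9726
January 31 – December 31, 1999: 335 days at 1.55% → £2240000 × 1.55% × 335/365 = £31866.3014
Total = £35180.2740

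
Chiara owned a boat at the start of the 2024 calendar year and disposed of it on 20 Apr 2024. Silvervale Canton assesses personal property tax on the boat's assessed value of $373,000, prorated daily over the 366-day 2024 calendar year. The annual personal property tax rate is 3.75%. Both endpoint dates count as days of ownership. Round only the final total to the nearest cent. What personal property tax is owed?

$4,242.11

Days held (1 Jan – 20 Apr 2024): 111 out of 366
Tax = $373,000 × 3.75% × 111/366 = $4,242.1107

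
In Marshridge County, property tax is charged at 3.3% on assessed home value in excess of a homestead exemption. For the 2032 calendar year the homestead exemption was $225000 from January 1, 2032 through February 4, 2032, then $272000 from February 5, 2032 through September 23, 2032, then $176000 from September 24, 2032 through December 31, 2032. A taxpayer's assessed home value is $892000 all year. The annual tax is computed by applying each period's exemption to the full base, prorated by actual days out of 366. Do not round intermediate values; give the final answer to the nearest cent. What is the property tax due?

$21465.24

January 1 – February 4, 2032: 35 days, exemption $225000 → ($892000 − $225000) × 3.3% × 35/366 = $2104.8770
February 5 – September 23, 2032: 232 days, exemption $272000 → ($892000 − $272000) × 3.3% × 232/366 = $12969.1803
September 24 – December 31, 2032: 99 days, exemption $176000 → ($892000 − $176000) × 3.3% × 99/366 = $6391.1803
Total = $21465.2377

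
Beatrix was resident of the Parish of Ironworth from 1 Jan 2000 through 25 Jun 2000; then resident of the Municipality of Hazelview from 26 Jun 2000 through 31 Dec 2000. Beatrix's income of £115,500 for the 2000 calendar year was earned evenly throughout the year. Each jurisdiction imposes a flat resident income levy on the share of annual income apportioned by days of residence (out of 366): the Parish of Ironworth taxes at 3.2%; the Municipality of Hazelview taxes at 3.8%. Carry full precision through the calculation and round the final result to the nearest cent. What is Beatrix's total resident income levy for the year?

The Parish of Ironworth, 1 Jan – 25 Jun 2000: 177 days → £115,500 × 3.2% × 177/366 = £1,787.4098
The Municipality of Hazelview, 26 Jun – 31 Dec 2000: 189 days → £115,500 × 3.8% × 189/366 = £2,266.4508
Total = £4,053.8607

£4,053.86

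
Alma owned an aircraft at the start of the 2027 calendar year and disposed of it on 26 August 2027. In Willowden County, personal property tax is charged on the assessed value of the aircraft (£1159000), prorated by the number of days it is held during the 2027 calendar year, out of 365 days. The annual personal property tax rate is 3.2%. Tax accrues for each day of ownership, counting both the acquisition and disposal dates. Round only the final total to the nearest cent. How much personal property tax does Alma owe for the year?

£24183.41

Days held (1 January – 26 August 2027): 238 out of 365
Tax = £1159000 × 3.2% × 238/365 = £24183.4082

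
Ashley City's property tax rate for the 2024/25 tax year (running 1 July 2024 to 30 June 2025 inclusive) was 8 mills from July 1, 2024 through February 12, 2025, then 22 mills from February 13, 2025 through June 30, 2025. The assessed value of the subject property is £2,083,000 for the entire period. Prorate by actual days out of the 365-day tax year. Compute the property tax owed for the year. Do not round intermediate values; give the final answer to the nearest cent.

£27,689.63

July 1, 2024 – February 12, 2025: 227 days at 8 mills → £2,083,000 × 0.8% × 227/365 = £10,363.6384
February 13 – June 30, 2025: 138 days at 22 mills → £2,083,000 × 2.2% × 138/365 = £17,325.9945
Total = £27,689.6329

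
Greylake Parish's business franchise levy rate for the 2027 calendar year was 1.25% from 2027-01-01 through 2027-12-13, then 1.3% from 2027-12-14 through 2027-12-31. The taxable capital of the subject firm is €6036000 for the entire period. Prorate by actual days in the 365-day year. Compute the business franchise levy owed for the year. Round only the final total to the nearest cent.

2027-01-01 to 2027-12-13: 347 days at 1.25% → €6036000 × 1.25% × 347/365 = €71729.1781
2027-12-14 to 2027-12-31: 18 days at 1.3% → €6036000 × 1.3% × 18/365 = €3869.6548
Total = €75598.8329

€75598.83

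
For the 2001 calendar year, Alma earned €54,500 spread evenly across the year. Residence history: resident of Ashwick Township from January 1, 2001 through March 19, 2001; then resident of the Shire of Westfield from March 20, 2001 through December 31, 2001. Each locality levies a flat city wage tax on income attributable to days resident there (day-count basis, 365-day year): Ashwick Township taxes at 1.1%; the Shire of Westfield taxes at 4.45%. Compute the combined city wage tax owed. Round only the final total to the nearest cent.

Ashwick Township, January 1 – March 19, 2001: 78 days → €54,500 × 1.1% × 78/365 = €128.1123
The Shire of Westfield, March 20 – December 31, 2001: 287 days → €54,500 × 4.45% × 287/365 = €1,906.9774
Total = €2,035.0897

€2,035.09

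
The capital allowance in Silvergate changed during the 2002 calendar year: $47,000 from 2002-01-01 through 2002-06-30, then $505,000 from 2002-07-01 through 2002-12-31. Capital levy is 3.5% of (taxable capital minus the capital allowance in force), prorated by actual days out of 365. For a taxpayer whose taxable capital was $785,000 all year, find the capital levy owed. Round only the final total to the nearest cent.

2002-01-01 to 2002-06-30: 181 days, exemption $47,000 → ($785,000 − $47,000) × 3.5% × 181/365 = $12,808.8493
2002-07-01 to 2002-12-31: 184 days, exemption $505,000 → ($785,000 − $505,000) × 3.5% × 184/365 = $4,940.2740
Total = $17,749.1233

$17,749.12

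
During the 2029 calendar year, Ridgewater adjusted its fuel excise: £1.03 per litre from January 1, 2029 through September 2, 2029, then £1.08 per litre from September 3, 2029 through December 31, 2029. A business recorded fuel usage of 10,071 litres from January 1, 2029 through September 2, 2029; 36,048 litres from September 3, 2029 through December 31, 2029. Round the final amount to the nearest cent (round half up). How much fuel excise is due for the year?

£49,304.97

January 1 – September 2, 2029: 10,071 litres at £1.03/litre → £10,373.13
September 3 – December 31, 2029: 36,048 litres at £1.08/litre → £38,931.84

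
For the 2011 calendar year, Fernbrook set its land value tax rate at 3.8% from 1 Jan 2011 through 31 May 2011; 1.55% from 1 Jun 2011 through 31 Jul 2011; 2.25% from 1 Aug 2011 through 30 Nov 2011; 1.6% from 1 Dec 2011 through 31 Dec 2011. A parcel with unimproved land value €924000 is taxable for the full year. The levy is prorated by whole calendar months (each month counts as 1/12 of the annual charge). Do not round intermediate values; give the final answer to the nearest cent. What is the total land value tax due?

€25179.00

1 Jan – 31 May 2011: 5 months at 3.8% → €924000 × 3.8% × 5/12 = €14630.0000
1 Jun – 31 Jul 2011: 2 months at 1.55% → €924000 × 1.55% × 2/12 = €2387.0000
1 Aug – 30 Nov 2011: 4 months at 2.25% → €924000 × 2.25% × 4/12 = €6930.0000
1 Dec – 31 Dec 2011: 1 month at 1.6% → €924000 × 1.6% × 1/12 = €1232.0000
Total = €25179.0000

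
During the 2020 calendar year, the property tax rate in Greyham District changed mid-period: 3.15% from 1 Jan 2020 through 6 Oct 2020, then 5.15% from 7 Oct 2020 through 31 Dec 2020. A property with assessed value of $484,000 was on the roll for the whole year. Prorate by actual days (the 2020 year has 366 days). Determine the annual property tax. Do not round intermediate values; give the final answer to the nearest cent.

1 Jan – 6 Oct 2020: 280 days at 3.15% → $484,000 × 3.15% × 280/366 = $11,663.6066
7 Oct – 31 Dec 2020: 86 days at 5.15% → $484,000 × 5.15% × 86/366 = $5,856.9290
Total = $17,520.5355

$17,520.54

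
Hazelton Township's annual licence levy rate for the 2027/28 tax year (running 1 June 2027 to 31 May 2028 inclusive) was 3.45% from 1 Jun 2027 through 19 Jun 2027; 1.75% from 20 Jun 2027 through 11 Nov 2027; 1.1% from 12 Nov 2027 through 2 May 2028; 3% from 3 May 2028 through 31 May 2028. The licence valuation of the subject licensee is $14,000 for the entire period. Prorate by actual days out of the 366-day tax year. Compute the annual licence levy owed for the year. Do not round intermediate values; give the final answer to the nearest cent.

$228.21

1 Jun – 19 Jun 2027: 19 days at 3.45% → $14,000 × 3.45% × 19/366 = $25.0738
20 Jun – 11 Nov 2027: 145 days at 1.75% → $14,000 × 1.75% × 145/366 = $97.0628
12 Nov 2027 – 2 May 2028: 173 days at 1.1% → $14,000 × 1.1% × 173/366 = $72.7923
3 May – 31 May 2028: 29 days at 3% → $14,000 × 3% × 29/366 = $33.2787
Total = $228.2077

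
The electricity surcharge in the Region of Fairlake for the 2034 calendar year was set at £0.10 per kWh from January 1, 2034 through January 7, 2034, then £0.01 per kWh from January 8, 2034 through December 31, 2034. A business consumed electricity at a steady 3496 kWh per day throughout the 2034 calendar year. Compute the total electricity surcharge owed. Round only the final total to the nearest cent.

£14962.88

January 1 – January 7, 2034: 7 days × 3496 kWh/day = 24,472 kWh at £0.10/kWh → £2447.20
January 8 – December 31, 2034: 358 days × 3496 kWh/day = 1,251,568 kWh at £0.01/kWh → £12515.68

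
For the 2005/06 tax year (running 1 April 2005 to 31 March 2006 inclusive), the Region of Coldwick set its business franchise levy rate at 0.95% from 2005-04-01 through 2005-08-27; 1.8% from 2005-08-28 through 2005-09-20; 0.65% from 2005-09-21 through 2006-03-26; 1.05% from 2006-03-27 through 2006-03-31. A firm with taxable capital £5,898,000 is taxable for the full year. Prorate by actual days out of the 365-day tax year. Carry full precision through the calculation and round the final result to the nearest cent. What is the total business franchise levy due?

£50,343.07

2005-04-01 to 2005-08-27: 149 days at 0.95% → £5,898,000 × 0.95% × 149/365 = £22,872.9288
2005-08-28 to 2005-09-20: 24 days at 1.8% → £5,898,000 × 1.8% × 24/365 = £6,980.6466
2005-09-21 to 2006-03-26: 187 days at 0.65% → £5,898,000 × 0.65% × 187/365 = £19,641.1479
2006-03-27 to 2006-03-31: 5 days at 1.05% → £5,898,000 × 1.05% × 5/365 = £848.3425
Total = £50,343.0658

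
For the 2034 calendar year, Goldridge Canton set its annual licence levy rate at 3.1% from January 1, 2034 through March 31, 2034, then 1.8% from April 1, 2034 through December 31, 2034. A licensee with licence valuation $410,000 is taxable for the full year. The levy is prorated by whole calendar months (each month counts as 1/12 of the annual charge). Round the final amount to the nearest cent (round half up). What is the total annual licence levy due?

January 1 – March 31, 2034: 3 months at 3.1% → $410,000 × 3.1% × 3/12 = $3,177.5000
April 1 – December 31, 2034: 9 months at 1.8% → $410,000 × 1.8% × 9/12 = $5,535.0000
Total = $8,712.5000

$8,712.50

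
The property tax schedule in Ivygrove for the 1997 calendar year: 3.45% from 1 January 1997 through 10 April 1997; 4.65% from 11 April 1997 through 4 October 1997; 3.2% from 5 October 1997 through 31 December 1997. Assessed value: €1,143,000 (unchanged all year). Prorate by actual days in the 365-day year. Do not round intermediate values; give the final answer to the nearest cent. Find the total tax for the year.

€45,395.89

1 January – 10 April 1997: 100 days at 3.45% → €1,143,000 × 3.45% × 100/365 = €10,803.6986
11 April – 4 October 1997: 177 days at 4.65% → €1,143,000 × 4.65% × 177/365 = €25,773.8671
5 October – 31 December 1997: 88 days at 3.2% → €1,143,000 × 3.2% × 88/365 = €8,818.3233
Total = €45,395.8890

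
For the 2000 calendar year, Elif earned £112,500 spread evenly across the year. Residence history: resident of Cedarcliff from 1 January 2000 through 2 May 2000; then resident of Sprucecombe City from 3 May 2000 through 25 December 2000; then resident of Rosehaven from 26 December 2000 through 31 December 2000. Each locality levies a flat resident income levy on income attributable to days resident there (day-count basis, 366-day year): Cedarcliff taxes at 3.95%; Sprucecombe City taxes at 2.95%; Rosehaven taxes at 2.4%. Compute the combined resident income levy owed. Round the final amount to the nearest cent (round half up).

Cedarcliff, 1 January – 2 May 2000: 123 days → £112,500 × 3.95% × 123/366 = £1,493.3914
Sprucecombe City, 3 May – 25 December 2000: 237 days → £112,500 × 2.95% × 237/366 = £2,149.0266
Rosehaven, 26 December – 31 December 2000: 6 days → £112,500 × 2.4% × 6/366 = £44.2623
Total = £3,686.6803

£3,686.68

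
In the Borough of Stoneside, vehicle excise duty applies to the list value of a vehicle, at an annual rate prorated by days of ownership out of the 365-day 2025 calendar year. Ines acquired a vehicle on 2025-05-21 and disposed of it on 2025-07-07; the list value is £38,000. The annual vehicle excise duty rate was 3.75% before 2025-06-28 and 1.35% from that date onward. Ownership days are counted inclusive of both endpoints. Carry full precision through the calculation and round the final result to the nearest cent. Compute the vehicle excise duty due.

2025-05-21 to 2025-06-27: 38 days at 3.75% → £38,000 × 3.75% × 38/365 = £148.3562
2025-06-28 to 2025-07-07: 10 days at 1.35% → £38,000 × 1.35% × 10/365 = £14.0548
Total = £162.4110

£162.41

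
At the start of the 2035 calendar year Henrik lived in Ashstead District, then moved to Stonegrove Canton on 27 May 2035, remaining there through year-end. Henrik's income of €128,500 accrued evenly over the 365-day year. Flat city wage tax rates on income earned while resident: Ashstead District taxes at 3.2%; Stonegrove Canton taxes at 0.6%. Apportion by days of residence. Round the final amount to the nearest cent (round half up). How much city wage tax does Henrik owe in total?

€2,107.40

Ashstead District, 1 January – 26 May 2035: 146 days → €128,500 × 3.2% × 146/365 = €1,644.8000
Stonegrove Canton, 27 May – 31 December 2035: 219 days → €128,500 × 0.6% × 219/365 = €462.6000
Total = €2,107.4000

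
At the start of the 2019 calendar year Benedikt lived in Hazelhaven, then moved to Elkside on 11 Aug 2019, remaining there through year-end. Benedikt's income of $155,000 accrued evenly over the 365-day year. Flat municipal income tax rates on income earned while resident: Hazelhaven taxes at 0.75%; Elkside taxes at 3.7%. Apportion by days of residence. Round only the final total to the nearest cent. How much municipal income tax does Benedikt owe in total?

$2,953.92

Hazelhaven, 1 Jan – 10 Aug 2019: 222 days → $155,000 × 0.75% × 222/365 = $707.0548
Elkside, 11 Aug – 31 Dec 2019: 143 days → $155,000 × 3.7% × 143/365 = $2,246.8630
Total = $2,953.9178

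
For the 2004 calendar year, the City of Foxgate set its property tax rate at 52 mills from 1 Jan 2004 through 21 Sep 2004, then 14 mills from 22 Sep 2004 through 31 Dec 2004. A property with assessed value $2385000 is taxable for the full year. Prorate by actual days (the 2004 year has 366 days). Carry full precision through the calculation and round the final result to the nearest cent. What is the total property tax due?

$99010.08

1 Jan – 21 Sep 2004: 265 days at 52 mills → $2385000 × 5.2% × 265/366 = $89795.9016
22 Sep – 31 Dec 2004: 101 days at 14 mills → $2385000 × 1.4% × 101/366 = $9214.1803
Total = $99010.0820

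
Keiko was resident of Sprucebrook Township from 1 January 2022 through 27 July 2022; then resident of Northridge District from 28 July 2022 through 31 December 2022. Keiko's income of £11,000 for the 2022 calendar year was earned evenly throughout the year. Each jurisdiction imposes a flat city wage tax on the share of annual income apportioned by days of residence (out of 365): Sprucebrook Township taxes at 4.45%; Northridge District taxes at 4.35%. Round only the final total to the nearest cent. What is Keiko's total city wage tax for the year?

£484.77

Sprucebrook Township, 1 January – 27 July 2022: 208 days → £11,000 × 4.45% × 208/365 = £278.9479
Northridge District, 28 July – 31 December 2022: 157 days → £11,000 × 4.35% × 157/365 = £205.8205
Total = £484.7685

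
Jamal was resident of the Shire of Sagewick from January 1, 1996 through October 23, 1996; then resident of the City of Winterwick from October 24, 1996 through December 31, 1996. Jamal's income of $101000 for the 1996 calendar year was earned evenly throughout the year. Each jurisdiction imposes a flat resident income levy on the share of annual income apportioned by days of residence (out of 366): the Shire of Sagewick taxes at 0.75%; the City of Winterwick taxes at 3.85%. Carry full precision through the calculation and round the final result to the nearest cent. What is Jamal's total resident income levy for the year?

The Shire of Sagewick, January 1 – October 23, 1996: 297 days → $101000 × 0.75% × 297/366 = $614.6926
The City of Winterwick, October 24 – December 31, 1996: 69 days → $101000 × 3.85% × 69/366 = $733.0779
Total = $1347.7705

$1347.77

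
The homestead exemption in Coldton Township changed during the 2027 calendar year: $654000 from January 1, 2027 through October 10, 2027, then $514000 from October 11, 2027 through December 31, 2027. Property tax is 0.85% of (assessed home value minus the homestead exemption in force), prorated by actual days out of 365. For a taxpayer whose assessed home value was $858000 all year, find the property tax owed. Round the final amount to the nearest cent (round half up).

$2001.34

January 1 – October 10, 2027: 283 days, exemption $654000 → ($858000 − $654000) × 0.85% × 283/365 = $1344.4438
October 11 – December 31, 2027: 82 days, exemption $514000 → ($858000 − $514000) × 0.85% × 82/365 = $656.8986
Total = $2001.3425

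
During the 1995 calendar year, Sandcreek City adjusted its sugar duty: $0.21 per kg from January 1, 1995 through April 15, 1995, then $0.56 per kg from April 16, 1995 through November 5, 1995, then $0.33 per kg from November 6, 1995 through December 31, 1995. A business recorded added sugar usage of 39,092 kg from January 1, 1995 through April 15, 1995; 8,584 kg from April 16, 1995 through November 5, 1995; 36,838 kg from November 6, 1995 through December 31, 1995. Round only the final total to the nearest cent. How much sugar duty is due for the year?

$25,172.90

January 1 – April 15, 1995: 39,092 kg at $0.21/kg → $8,209.32
April 16 – November 5, 1995: 8,584 kg at $0.56/kg → $4,807.04
November 6 – December 31, 1995: 36,838 kg at $0.33/kg → $12,156.54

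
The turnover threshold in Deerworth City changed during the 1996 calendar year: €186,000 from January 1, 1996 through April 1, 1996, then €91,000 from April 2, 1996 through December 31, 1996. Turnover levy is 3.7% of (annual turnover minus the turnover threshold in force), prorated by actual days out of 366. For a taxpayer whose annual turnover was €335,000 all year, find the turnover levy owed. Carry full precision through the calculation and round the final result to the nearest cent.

January 1 – April 1, 1996: 92 days, exemption €186,000 → (€335,000 − €186,000) × 3.7% × 92/366 = €1,385.7814
April 2 – December 31, 1996: 274 days, exemption €91,000 → (€335,000 − €91,000) × 3.7% × 274/366 = €6,758.6667
Total = €8,144.4481

€8,144.45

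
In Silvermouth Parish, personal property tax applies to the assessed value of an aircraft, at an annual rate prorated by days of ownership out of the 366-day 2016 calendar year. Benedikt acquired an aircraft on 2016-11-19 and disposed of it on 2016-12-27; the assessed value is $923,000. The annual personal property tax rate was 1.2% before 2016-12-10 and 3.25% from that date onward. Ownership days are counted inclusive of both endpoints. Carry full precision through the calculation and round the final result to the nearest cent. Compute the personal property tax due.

$2,110.80

2016-11-19 to 2016-12-09: 21 days at 1.2% → $923,000 × 1.2% × 21/366 = $635.5082
2016-12-10 to 2016-12-27: 18 days at 3.25% → $923,000 × 3.25% × 18/366 = $1,475.2869
Total = $2,110.7951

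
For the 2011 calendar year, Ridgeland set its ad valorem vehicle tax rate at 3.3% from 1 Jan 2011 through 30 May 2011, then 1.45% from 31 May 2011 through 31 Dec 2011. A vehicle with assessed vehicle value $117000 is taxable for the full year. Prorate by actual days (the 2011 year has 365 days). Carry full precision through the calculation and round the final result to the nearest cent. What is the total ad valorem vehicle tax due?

$2586.02

1 Jan – 30 May 2011: 150 days at 3.3% → $117000 × 3.3% × 150/365 = $1586.7123
31 May – 31 Dec 2011: 215 days at 1.45% → $117000 × 1.45% × 215/365 = $999.3082
Total = $2586.0205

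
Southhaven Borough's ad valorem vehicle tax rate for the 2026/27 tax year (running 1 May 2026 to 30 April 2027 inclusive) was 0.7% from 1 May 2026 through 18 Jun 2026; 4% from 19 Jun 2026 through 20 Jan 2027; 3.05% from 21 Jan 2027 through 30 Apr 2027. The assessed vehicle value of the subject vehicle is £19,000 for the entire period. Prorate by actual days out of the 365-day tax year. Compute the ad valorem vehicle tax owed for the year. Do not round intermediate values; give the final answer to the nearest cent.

1 May – 18 Jun 2026: 49 days at 0.7% → £19,000 × 0.7% × 49/365 = £17.8548
19 Jun 2026 – 20 Jan 2027: 216 days at 4% → £19,000 × 4% × 216/365 = £449.7534
21 Jan – 30 Apr 2027: 100 days at 3.05% → £19,000 × 3.05% × 100/365 = £158.7671
Total = £626.3753

£626.38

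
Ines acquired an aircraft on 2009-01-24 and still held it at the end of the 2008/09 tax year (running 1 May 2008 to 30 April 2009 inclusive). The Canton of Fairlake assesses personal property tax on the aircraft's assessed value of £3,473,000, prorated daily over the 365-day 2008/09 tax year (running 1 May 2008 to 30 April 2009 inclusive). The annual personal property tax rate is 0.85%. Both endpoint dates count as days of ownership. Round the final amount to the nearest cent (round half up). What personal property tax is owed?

£7,845.17

Days held (2009-01-24 to 2009-04-30): 97 out of 365
Tax = £3,473,000 × 0.85% × 97/365 = £7,845.1740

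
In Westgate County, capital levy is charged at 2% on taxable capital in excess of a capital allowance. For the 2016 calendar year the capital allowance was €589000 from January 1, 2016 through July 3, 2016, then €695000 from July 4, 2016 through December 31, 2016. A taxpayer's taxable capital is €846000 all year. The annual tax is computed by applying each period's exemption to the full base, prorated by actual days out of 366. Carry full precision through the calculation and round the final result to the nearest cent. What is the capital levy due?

€4091.58

January 1 – July 3, 2016: 185 days, exemption €589000 → (€846000 − €589000) × 2% × 185/366 = €2598.0874
July 4 – December 31, 2016: 181 days, exemption €695000 → (€846000 − €695000) × 2% × 181/366 = €1493.4973
Total = €4091.5847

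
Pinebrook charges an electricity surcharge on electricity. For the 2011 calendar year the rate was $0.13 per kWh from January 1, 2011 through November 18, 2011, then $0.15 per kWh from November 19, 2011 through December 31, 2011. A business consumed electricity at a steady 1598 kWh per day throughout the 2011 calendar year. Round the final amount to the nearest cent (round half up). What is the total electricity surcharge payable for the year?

January 1 – November 18, 2011: 322 days × 1598 kWh/day = 514,556 kWh at $0.13/kWh → $66,892.28
November 19 – December 31, 2011: 43 days × 1598 kWh/day = 68,714 kWh at $0.15/kWh → $10,307.10

$77,199.38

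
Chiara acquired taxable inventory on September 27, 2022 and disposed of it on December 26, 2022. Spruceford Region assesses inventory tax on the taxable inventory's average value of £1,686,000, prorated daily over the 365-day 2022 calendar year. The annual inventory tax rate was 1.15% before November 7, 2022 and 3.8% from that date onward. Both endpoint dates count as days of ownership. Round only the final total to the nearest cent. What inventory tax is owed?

£10,954.38

September 27 – November 6, 2022: 41 days at 1.15% → £1,686,000 × 1.15% × 41/365 = £2,177.9425
November 7 – December 26, 2022: 50 days at 3.8% → £1,686,000 × 3.8% × 50/365 = £8,776.4384
Total = £10,954.3808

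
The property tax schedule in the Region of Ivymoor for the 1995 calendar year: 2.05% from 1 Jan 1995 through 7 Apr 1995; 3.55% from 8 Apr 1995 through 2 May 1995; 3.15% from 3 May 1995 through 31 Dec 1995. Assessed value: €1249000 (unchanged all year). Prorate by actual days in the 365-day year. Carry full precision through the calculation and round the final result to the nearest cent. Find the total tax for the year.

1 Jan – 7 Apr 1995: 97 days at 2.05% → €1249000 × 2.05% × 97/365 = €6804.4836
8 Apr – 2 May 1995: 25 days at 3.55% → €1249000 × 3.55% × 25/365 = €3036.9521
3 May – 31 Dec 1995: 243 days at 3.15% → €1249000 × 3.15% × 243/365 = €26193.0699
Total = €36034.5055

€36034.51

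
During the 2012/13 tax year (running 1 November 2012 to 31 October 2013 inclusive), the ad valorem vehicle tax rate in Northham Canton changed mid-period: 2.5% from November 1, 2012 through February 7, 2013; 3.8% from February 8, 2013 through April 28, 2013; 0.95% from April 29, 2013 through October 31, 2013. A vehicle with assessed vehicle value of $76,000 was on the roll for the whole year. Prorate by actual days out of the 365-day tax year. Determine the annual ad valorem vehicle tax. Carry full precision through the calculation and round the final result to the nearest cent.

$1,516.25

November 1, 2012 – February 7, 2013: 99 days at 2.5% → $76,000 × 2.5% × 99/365 = $515.3425
February 8 – April 28, 2013: 80 days at 3.8% → $76,000 × 3.8% × 80/365 = $632.9863
April 29 – October 31, 2013: 186 days at 0.95% → $76,000 × 0.95% × 186/365 = $367.9233
Total = $1,516.2521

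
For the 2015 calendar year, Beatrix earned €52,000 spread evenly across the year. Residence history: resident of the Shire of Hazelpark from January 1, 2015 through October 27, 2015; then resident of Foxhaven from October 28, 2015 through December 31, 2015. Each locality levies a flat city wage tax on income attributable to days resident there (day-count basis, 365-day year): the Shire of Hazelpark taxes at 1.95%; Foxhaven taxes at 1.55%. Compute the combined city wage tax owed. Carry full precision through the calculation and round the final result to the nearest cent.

€976.96

The Shire of Hazelpark, January 1 – October 27, 2015: 300 days → €52,000 × 1.95% × 300/365 = €833.4247
Foxhaven, October 28 – December 31, 2015: 65 days → €52,000 × 1.55% × 65/365 = €143.5342
Total = €976.9589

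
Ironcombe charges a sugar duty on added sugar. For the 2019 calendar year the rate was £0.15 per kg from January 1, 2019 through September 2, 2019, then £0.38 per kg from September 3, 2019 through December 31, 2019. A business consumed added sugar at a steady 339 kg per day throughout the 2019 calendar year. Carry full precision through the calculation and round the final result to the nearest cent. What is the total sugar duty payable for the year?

£27,916.65

January 1 – September 2, 2019: 245 days × 339 kg/day = 83,055 kg at £0.15/kg → £12,458.25
September 3 – December 31, 2019: 120 days × 339 kg/day = 40,680 kg at £0.38/kg → £15,458.40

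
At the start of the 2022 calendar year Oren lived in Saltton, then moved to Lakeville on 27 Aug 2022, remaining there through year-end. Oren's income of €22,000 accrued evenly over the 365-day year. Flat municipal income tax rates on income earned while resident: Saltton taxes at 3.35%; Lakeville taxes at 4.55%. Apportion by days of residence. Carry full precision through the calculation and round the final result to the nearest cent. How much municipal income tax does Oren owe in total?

€828.86

Saltton, 1 Jan – 26 Aug 2022: 238 days → €22,000 × 3.35% × 238/365 = €480.5644
Lakeville, 27 Aug – 31 Dec 2022: 127 days → €22,000 × 4.55% × 127/365 = €348.2932
Total = €828.8575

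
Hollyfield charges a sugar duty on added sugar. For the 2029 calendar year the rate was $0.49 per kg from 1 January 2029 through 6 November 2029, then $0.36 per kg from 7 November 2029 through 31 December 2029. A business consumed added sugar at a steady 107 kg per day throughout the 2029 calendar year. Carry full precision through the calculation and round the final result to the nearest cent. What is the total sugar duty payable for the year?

$18371.90

1 January – 6 November 2029: 310 days × 107 kg/day = 33,170 kg at $0.49/kg → $16253.30
7 November – 31 December 2029: 55 days × 107 kg/day = 5,885 kg at $0.36/kg → $2118.60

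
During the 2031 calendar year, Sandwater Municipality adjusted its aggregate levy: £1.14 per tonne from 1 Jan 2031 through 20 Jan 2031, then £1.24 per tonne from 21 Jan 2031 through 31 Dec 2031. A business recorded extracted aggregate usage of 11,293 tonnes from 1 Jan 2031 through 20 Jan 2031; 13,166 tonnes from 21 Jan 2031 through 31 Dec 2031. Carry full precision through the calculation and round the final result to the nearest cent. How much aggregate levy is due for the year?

£29,199.86

1 Jan – 20 Jan 2031: 11,293 tonnes at £1.14/tonne → £12,874.02
21 Jan – 31 Dec 2031: 13,166 tonnes at £1.24/tonne → £16,325.84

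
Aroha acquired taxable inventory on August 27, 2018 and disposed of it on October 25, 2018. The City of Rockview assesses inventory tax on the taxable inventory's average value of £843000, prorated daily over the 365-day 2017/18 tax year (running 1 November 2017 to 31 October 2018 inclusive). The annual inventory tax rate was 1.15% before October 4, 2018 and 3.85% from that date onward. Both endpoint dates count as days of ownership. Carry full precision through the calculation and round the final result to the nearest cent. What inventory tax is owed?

August 27 – October 3, 2018: 38 days at 1.15% → £843000 × 1.15% × 38/365 = £1009.2904
October 4 – October 25, 2018: 22 days at 3.85% → £843000 × 3.85% × 22/365 = £1956.2219
Total = £2965.5123

£2965.51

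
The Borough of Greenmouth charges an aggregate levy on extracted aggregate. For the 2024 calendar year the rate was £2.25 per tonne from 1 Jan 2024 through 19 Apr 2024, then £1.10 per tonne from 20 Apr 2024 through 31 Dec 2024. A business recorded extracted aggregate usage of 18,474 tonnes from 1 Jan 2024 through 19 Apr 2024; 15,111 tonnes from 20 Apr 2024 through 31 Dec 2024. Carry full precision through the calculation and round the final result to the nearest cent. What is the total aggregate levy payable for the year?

1 Jan – 19 Apr 2024: 18,474 tonnes at £2.25/tonne → £41,566.50
20 Apr – 31 Dec 2024: 15,111 tonnes at £1.10/tonne → £16,622.10

£58,188.60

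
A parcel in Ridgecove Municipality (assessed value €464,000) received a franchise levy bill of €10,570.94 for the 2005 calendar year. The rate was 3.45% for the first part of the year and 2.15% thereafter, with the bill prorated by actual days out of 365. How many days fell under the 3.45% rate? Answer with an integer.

Let d = days at the first rate; then 365 − d days at the second rate.
€464,000 × [3.45%·d + 2.15%·(365−d)] / 365 = €10,570.94
Solving gives d = 36, so the new rate took effect on February 6, 2005.

36 days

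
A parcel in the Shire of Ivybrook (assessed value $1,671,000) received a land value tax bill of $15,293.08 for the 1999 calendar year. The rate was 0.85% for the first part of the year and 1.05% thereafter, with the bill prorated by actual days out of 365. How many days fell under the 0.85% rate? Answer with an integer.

Let d = days at the first rate; then 365 − d days at the second rate.
$1,671,000 × [0.85%·d + 1.05%·(365−d)] / 365 = $15,293.08
Solving gives d = 246, so the new rate took effect on 4 Sep 1999.

246 days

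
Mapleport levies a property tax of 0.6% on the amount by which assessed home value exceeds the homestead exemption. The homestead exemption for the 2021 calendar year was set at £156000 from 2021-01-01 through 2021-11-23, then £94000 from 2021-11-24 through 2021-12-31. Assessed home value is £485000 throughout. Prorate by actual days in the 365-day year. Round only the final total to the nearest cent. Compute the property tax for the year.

£2012.73

2021-01-01 to 2021-11-23: 327 days, exemption £156000 → (£485000 − £156000) × 0.6% × 327/365 = £1768.4877
2021-11-24 to 2021-12-31: 38 days, exemption £94000 → (£485000 − £94000) × 0.6% × 38/365 = £244.2411
Total = £2012.7288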